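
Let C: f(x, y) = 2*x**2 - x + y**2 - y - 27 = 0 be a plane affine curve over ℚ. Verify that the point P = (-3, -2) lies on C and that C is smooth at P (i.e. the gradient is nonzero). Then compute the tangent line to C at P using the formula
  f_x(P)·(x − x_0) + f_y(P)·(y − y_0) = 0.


Tangent line at P: -13*x - 5*y - 49 = 0.

Step 1: f(-3, -2) = 0, so P lies on C.
Step 2: partial derivatives
  f_x(x, y) = 4*x - 1, f_y(x, y) = 2*y - 1.
  f_x(P) = -13, f_y(P) = -5 (gradient nonzero, so P is smooth).
Step 3: tangent line at P: -13·(x − -3) + -5·(y − -2) = 0.
Expanding: -13*x - 5*y - 49 = 0.


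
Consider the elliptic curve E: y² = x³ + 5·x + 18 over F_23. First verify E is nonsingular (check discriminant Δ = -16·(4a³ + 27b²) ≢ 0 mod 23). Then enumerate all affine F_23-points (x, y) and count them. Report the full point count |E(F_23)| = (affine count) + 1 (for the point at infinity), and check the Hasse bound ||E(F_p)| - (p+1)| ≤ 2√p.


Affine points = {(0, 8), (0, 15), (1, 1), (1, 22), (2, 6), (2, 17), (8, 8), (8, 15), (11, 1), (11, 22), (12, 9), (12, 14), (13, 7), (13, 16), (14, 7), (14, 16), (15, 8), (15, 15), (16, 10), (16, 13), (17, 5), (17, 18), (18, 11), (18, 12), (19, 7), (19, 16), (21, 0), (22, 9), (22, 14)}; affine count = 29; |E(F_23)| = 30.

Discriminant check: Δ ∝ 4a³ + 27b² = 4·5³ + 27·18² = 4·125 + 27·324 ≡ 2 (mod 23). Nonzero ⇒ E is nonsingular.
For each x ∈ F_23, compute rhs = x³ + 5·x + 18 mod 23, then count y ∈ F_23 with y² ≡ rhs.
  x = 0: rhs = 18, matching y values: 8, 15 (2 points).
  x = 1: rhs = 1, matching y values: 1, 22 (2 points).
  x = 2: rhs = 13, matching y values: 6, 17 (2 points).
  x = 3: rhs = 14, matching y values: none (0 points).
  x = 4: rhs = 10, matching y values: none (0 points).
  x = 5: rhs = 7, matching y values: none (0 points).
  x = 6: rhs = 11, matching y values: none (0 points).
  x = 7: rhs = 5, matching y values: none (0 points).
  x = 8: rhs = 18, matching y values: 8, 15 (2 points).
  x = 9: rhs = 10, matching y values: none (0 points).
  x = 10: rhs = 10, matching y values: none (0 points).
  x = 11: rhs = 1, matching y values: 1, 22 (2 points).
  x = 12: rhs = 12, matching y values: 9, 14 (2 points).
  x = 13: rhs = 3, matching y values: 7, 16 (2 points).
  x = 14: rhs = 3, matching y values: 7, 16 (2 points).
  x = 15: rhs = 18, matching y values: 8, 15 (2 points).
  x = 16: rhs = 8, matching y values: 10, 13 (2 points).
  x = 17: rhs = 2, matching y values: 5, 18 (2 points).
  x = 18: rhs = 6, matching y values: 11, 12 (2 points).
  x = 19: rhs = 3, matching y values: 7, 16 (2 points).
  x = 20: rhs = 22, matching y values: none (0 points).
  x = 21: rhs = 0, matching y values: 0 (1 points).
  x = 22: rhs = 12, matching y values: 9, 14 (2 points).
Total affine count: 29.
Full point count |E(F_23)| = 29 + 1 = 30.
Hasse bound: |30 − (23+1)| = |6| = 6 ≤ 2√23 ≈ 9.5917 ✓.


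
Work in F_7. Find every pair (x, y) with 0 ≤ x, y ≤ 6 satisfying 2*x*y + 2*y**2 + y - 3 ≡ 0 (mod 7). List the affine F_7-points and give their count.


Affine F_7-points: {(0, 1), (0, 2), (2, 4), (4, 3), (6, 5), (6, 6)}; count = 6.

For each of the 49 pairs (x, y) ∈ F_7², evaluate f(x, y) mod 7. Record the zeros.
  x = 0: [0↦4, 1↦0, 2↦0, 3↦4, 4↦5, 5↦3, 6↦5]  zeros at y ∈ {1, 2}
  x = 1: [0↦4, 1↦2, 2↦4, 3↦3, 4↦6, 5↦6, 6↦3]  zeros at y ∈ ∅
  x = 2: [0↦4, 1↦4, 2↦1, 3↦2, 4↦0, 5↦2, 6↦1]  zeros at y ∈ {4}
  x = 3: [0↦4, 1↦6, 2↦5, 3↦1, 4↦1, 5↦5, 6↦6]  zeros at y ∈ ∅
  x = 4: [0↦4, 1↦1, 2↦2, 3↦0, 4↦2, 5↦1, 6↦4]  zeros at y ∈ {3}
  x = 5: [0↦4, 1↦3, 2↦6, 3↦6, 4↦3, 5↦4, 6↦2]  zeros at y ∈ ∅
  x = 6: [0↦4, 1↦5, 2↦3, 3↦5, 4↦4, 5↦0, 6↦0]  zeros at y ∈ {5, 6}
Collecting zeros: affine points = {(0, 1), (0, 2), (2, 4), (4, 3), (6, 5), (6, 6)}.
Total count |C(F_7)_aff| = 6.


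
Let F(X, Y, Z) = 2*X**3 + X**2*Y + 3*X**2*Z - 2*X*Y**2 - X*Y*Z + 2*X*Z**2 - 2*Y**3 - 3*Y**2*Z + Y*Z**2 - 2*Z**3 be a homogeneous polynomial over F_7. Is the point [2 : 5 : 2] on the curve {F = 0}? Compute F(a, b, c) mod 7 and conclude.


F(2,5,2) ≡ 1 (mod 7); P is NOT on the curve.

Evaluate F(2, 5, 2) term-by-term (mod 7).
  2*X**3 ↦ 2·8·1·1 = 16
  X**2*Y ↦ 1·4·5·1 = 20
  3*X**2*Z ↦ 3·4·1·2 = 24
  -2*X*Y**2 ↦ -2·2·25·1 = -100
  -X*Y*Z ↦ -1·2·5·2 = -20
  2*X*Z**2 ↦ 2·2·1·4 = 16
  -2*Y**3 ↦ -2·1·125·1 = -250
  -3*Y**2*Z ↦ -3·1·25·2 = -150
  Y*Z**2 ↦ 1·1·5·4 = 20
  -2*Z**3 ↦ -2·1·1·8 = -16
Sum: F(2, 5, 2) = (16) + (20) + (24) + (-100) + (-20) + (16) + (-250) + (-150) + (20) + (-16) = -440.
Reducing mod 7: -440 ≡ 1 (mod 7).
Since F(a, b, c) ≡ 1 ≠ 0 (mod 7), P does NOT lie on the curve.


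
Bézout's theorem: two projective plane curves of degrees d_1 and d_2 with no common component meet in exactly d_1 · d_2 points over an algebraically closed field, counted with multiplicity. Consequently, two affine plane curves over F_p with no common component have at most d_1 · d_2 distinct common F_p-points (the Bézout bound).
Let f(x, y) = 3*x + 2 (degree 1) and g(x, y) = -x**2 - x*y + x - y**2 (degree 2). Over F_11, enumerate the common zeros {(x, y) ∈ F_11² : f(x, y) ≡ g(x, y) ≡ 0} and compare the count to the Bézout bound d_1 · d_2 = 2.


Common zeros: ∅; count = 0; Bézout bound = 2.

deg(f) = 1, deg(g) = 2, so Bézout bound = 2.
Scan x ∈ F_11. For each x, list the y ∈ F_11 with f(x, y) ≡ 0 and those with g(x, y) ≡ 0 (mod 11); the common zeros in that column are the intersection.
  x = 0: f ≡ 0 at y ∈ ∅; g ≡ 0 at y ∈ {0}; common: ∅.
  x = 1: f ≡ 0 at y ∈ ∅; g ≡ 0 at y ∈ {0, 10}; common: ∅.
  x = 2: f ≡ 0 at y ∈ ∅; g ≡ 0 at y ∈ ∅; common: ∅.
  x = 3: f ≡ 0 at y ∈ {0, 1, 2, 3, 4, 5, 6, 7, 8, 9, 10}; g ≡ 0 at y ∈ ∅; common: ∅.
  x = 4: f ≡ 0 at y ∈ ∅; g ≡ 0 at y ∈ {3, 4}; common: ∅.
  x = 5: f ≡ 0 at y ∈ ∅; g ≡ 0 at y ∈ {3}; common: ∅.
  x = 6: f ≡ 0 at y ∈ ∅; g ≡ 0 at y ∈ {7, 9}; common: ∅.
  x = 7: f ≡ 0 at y ∈ ∅; g ≡ 0 at y ∈ ∅; common: ∅.
  x = 8: f ≡ 0 at y ∈ ∅; g ≡ 0 at y ∈ {5, 9}; common: ∅.
  x = 9: f ≡ 0 at y ∈ ∅; g ≡ 0 at y ∈ ∅; common: ∅.
  x = 10: f ≡ 0 at y ∈ ∅; g ≡ 0 at y ∈ {5, 7}; common: ∅.
Collecting: common zeros = ∅, so the count is 0.
Comparison with the Bézout bound: 0 ≤ 2 = deg(f)·deg(g), as expected for curves with no common component (the affine F_11-count falls short of the bound because intersections may lie at infinity, over extension fields, or carry multiplicity).


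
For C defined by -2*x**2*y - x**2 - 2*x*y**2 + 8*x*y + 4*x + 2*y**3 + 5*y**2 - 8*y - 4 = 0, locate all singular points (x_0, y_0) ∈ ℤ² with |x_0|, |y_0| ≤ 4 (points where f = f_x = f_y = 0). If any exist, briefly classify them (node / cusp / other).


Singular points: {(2, 0)}; classification: node.

Compute partial derivatives:
  f_x = -4*x*y - 2*x - 2*y**2 + 8*y + 4.
  f_y = -2*x**2 - 4*x*y + 8*x + 6*y**2 + 10*y - 8.
Scan x_0 ∈ {−4, ..., 4}. For each x_0, f_y(x_0, y) is a polynomial in y; find its integer roots y ∈ {−4, ..., 4}, then test f_x and f at those candidates.
  x = -4: f_y(-4, y) = 6*y**2 + 26*y - 72; no integer root y with |y| ≤ 4.
  x = -3: f_y(-3, y) = 6*y**2 + 22*y - 50; no integer root y with |y| ≤ 4.
  x = -2: f_y(-2, y) = 6*y**2 + 18*y - 32; no integer root y with |y| ≤ 4.
  x = -1: f_y(-1, y) = 6*y**2 + 14*y - 18; no integer root y with |y| ≤ 4.
  x = 0: f_y(0, y) = 6*y**2 + 10*y - 8; no integer root y with |y| ≤ 4.
  x = 1: f_y(1, y) = 6*y**2 + 6*y - 2; no integer root y with |y| ≤ 4.
  x = 2: f_y(2, y) = 6*y**2 + 2*y; vanishes at y ∈ {0}. (2, 0): f_x = 0, f = 0 — SINGULAR.
  x = 3: f_y(3, y) = 6*y**2 - 2*y - 2; no integer root y with |y| ≤ 4.
  x = 4: f_y(4, y) = 6*y**2 - 6*y - 8; no integer root y with |y| ≤ 4.
Only singular point on the grid: (2, 0).
Classify: substitute x = 2 + u, y = 0 + v and expand: f = -2*u**2*v - u**2 - 2*u*v**2 + 2*v**3 + v**2.
No constant or linear terms (consistent with a singular point). Quadratic part: -u**2 + v**2. Cubic part: -2*u**2*v - 2*u*v**2 + 2*v**3.
The quadratic part v**2 - u**2 = (v − u)(v + u) splits into two distinct linear factors, so there are two distinct tangent lines y − 0 = ±(x − 2) — this is a node (ordinary double point).
Classification: node.


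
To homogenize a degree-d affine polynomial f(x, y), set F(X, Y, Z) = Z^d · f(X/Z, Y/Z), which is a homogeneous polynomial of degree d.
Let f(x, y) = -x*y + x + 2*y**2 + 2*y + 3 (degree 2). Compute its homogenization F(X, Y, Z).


F(X, Y, Z) = -X*Y + X*Z + 2*Y**2 + 2*Y*Z + 3*Z**2

deg(f) = 2.
Substitute x = X/Z, y = Y/Z into f, then multiply by Z^2.
  monomial -1·x^1·y^1 ↦ -1·X^1·Y^1·Z^0.
  monomial 1·x^1·y^0 ↦ 1·X^1·Y^0·Z^1.
  monomial 2·x^0·y^2 ↦ 2·X^0·Y^2·Z^0.
  monomial 2·x^0·y^1 ↦ 2·X^0·Y^1·Z^1.
  monomial 3·x^0·y^0 ↦ 3·X^0·Y^0·Z^2.
Collecting: F(X, Y, Z) = -X*Y + X*Z + 2*Y**2 + 2*Y*Z + 3*Z**2.


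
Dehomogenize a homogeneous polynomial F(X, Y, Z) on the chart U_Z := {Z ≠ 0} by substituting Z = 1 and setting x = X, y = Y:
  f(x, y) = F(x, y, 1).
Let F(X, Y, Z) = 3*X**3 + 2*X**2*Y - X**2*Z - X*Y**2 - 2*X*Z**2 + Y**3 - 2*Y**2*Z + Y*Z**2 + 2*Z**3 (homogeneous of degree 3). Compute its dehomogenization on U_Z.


f(x, y) = 3*x**3 + 2*x**2*y - x**2 - x*y**2 - 2*x + y**3 - 2*y**2 + y + 2

On U_Z we set Z = 1. Each monomial c·X^i·Y^j·Z^k in F becomes c·x^i·y^j·1^k = c·x^i·y^j.
Substituting Z = 1: F(X, Y, 1) = 3*x**3 + 2*x**2*y - x**2 - x*y**2 - 2*x + y**3 - 2*y**2 + y + 2.
Note: deg(f) ≤ deg(F) = 3; strict inequality happens when F is divisible by Z (lost terms).


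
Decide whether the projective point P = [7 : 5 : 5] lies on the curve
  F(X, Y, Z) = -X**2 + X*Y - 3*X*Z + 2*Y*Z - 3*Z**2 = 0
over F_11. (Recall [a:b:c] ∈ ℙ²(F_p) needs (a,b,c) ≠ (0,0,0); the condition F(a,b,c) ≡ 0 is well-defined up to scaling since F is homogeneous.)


F(7,5,5) ≡ 10 (mod 11); P is NOT on the curve.

Evaluate F(7, 5, 5) term-by-term (mod 11).
  -X**2 ↦ -1·49·1·1 = -49
  X*Y ↦ 1·7·5·1 = 35
  -3*X*Z ↦ -3·7·1·5 = -105
  2*Y*Z ↦ 2·1·5·5 = 50
  -3*Z**2 ↦ -3·1·1·25 = -75
Sum: F(7, 5, 5) = (-49) + (35) + (-105) + (50) + (-75) = -144.
Reducing mod 11: -144 ≡ 10 (mod 11).
Since F(a, b, c) ≡ 10 ≠ 0 (mod 11), P does NOT lie on the curve.


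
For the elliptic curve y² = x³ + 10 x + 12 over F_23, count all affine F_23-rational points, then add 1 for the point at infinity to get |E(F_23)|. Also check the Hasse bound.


Affine points = {(0, 9), (0, 14), (1, 0), (3, 0), (4, 1), (4, 22), (5, 7), (5, 16), (6, 9), (6, 14), (8, 11), (8, 12), (9, 7), (9, 16), (10, 10), (10, 13), (11, 2), (11, 21), (13, 4), (13, 19), (15, 8), (15, 15), (16, 6), (16, 17), (17, 9), (17, 14), (19, 0), (20, 1), (20, 22), (22, 1), (22, 22)}; affine count = 31; |E(F_23)| = 32.

Discriminant check: Δ ∝ 4a³ + 27b² = 4·10³ + 27·12² = 4·1000 + 27·144 ≡ 22 (mod 23). Nonzero ⇒ E is nonsingular.
For each x ∈ F_23, compute rhs = x³ + 10·x + 12 mod 23, then count y ∈ F_23 with y² ≡ rhs.
  x = 0: rhs = 12, matching y values: 9, 14 (2 points).
  x = 1: rhs = 0, matching y values: 0 (1 points).
  x = 2: rhs = 17, matching y values: none (0 points).
  x = 3: rhs = 0, matching y values: 0 (1 points).
  x = 4: rhs = 1, matching y values: 1, 22 (2 points).
  x = 5: rhs = 3, matching y values: 7, 16 (2 points).
  x = 6: rhs = 12, matching y values: 9, 14 (2 points).
  x = 7: rhs = 11, matching y values: none (0 points).
  x = 8: rhs = 6, matching y values: 11, 12 (2 points).
  x = 9: rhs = 3, matching y values: 7, 16 (2 points).
  x = 10: rhs = 8, matching y values: 10, 13 (2 points).
  x = 11: rhs = 4, matching y values: 2, 21 (2 points).
  x = 12: rhs = 20, matching y values: none (0 points).
  x = 13: rhs = 16, matching y values: 4, 19 (2 points).
  x = 14: rhs = 21, matching y values: none (0 points).
  x = 15: rhs = 18, matching y values: 8, 15 (2 points).
  x = 16: rhs = 13, matching y values: 6, 17 (2 points).
  x = 17: rhs = 12, matching y values: 9, 14 (2 points).
  x = 18: rhs = 21, matching y values: none (0 points).
  x = 19: rhs = 0, matching y values: 0 (1 points).
  x = 20: rhs = 1, matching y values: 1, 22 (2 points).
  x = 21: rhs = 7, matching y values: none (0 points).
  x = 22: rhs = 1, matching y values: 1, 22 (2 points).
Total affine count: 31.
Full point count |E(F_23)| = 31 + 1 = 32.
Hasse bound: |32 − (23+1)| = |8| = 8 ≤ 2√23 ≈ 9.5917 ✓.


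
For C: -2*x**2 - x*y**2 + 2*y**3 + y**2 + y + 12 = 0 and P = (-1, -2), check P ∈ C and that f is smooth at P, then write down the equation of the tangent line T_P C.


Tangent line at P: 17*y + 34 = 0.

Step 1: f(-1, -2) = 0, so P lies on C.
Step 2: partial derivatives
  f_x(x, y) = -4*x - y**2, f_y(x, y) = -2*x*y + 6*y**2 + 2*y + 1.
  f_x(P) = 0, f_y(P) = 17 (gradient nonzero, so P is smooth).
Step 3: tangent line at P: 0·(x − -1) + 17·(y − -2) = 0.
Expanding: 17*y + 34 = 0.


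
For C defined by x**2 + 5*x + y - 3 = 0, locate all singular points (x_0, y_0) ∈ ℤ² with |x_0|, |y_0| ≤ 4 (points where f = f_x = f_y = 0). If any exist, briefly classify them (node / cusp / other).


No singular points in the scanned grid; C is smooth there.

Compute partial derivatives:
  f_x = 2*x + 5.
  f_y = 1.
f_y = 1 is a nonzero constant, so f_y never vanishes: no point (x, y) can satisfy f = f_x = f_y = 0. In particular no (x, y) ∈ {−4, ..., 4}² is singular; the curve is smooth.


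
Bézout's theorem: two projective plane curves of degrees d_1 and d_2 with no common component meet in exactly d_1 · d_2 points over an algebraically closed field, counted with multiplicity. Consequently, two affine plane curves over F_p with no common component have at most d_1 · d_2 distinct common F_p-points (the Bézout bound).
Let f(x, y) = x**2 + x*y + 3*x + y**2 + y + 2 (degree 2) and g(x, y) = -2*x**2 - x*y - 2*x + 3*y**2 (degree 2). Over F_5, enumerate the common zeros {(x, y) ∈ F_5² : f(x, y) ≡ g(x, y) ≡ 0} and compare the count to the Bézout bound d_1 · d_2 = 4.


Common zeros: {(1, 4), (4, 0)}; count = 2; Bézout bound = 4.

deg(f) = 2, deg(g) = 2, so Bézout bound = 4.
Scan x ∈ F_5. For each x, list the y ∈ F_5 with f(x, y) ≡ 0 and those with g(x, y) ≡ 0 (mod 5); the common zeros in that column are the intersection.
  x = 0: f ≡ 0 at y ∈ ∅; g ≡ 0 at y ∈ {0}; common: ∅.
  x = 1: f ≡ 0 at y ∈ {4}; g ≡ 0 at y ∈ {3, 4}; common: {4}.
  x = 2: f ≡ 0 at y ∈ {3, 4}; g ≡ 0 at y ∈ ∅; common: ∅.
  x = 3: f ≡ 0 at y ∈ {0, 1}; g ≡ 0 at y ∈ ∅; common: ∅.
  x = 4: f ≡ 0 at y ∈ {0}; g ≡ 0 at y ∈ {0, 3}; common: {0}.
Collecting: common zeros = {(1, 4), (4, 0)}, so the count is 2.
Comparison with the Bézout bound: 2 ≤ 4 = deg(f)·deg(g), as expected for curves with no common component (the affine F_5-count falls short of the bound because intersections may lie at infinity, over extension fields, or carry multiplicity).


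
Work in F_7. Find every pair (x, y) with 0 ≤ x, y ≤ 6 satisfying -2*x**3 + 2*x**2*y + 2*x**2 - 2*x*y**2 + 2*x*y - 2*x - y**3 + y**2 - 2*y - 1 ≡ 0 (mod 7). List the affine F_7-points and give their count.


Affine F_7-points: {(2, 1), (3, 3), (4, 0)}; count = 3.

For each of the 49 pairs (x, y) ∈ F_7², evaluate f(x, y) mod 7. Record the zeros.
  x = 0: [0↦6, 1↦4, 2↦5, 3↦3, 4↦6, 5↦1, 6↦3]  zeros at y ∈ ∅
  x = 1: [0↦4, 1↦4, 2↦3, 3↦2, 4↦2, 5↦4, 6↦2]  zeros at y ∈ ∅
  x = 2: [0↦1, 1↦0, 2↦1, 3↦5, 4↦6, 5↦5, 6↦3]  zeros at y ∈ {1}
  x = 3: [0↦6, 1↦1, 2↦1, 3↦0, 4↦6, 5↦6, 6↦1]  zeros at y ∈ {3}
  x = 4: [0↦0, 1↦2, 2↦5, 3↦3, 4↦4, 5↦2, 6↦5]  zeros at y ∈ {0}
  x = 5: [0↦6, 1↦5, 2↦1, 3↦2, 4↦2, 5↦2, 6↦3]  zeros at y ∈ ∅
  x = 6: [0↦5, 1↦5, 2↦5, 3↦6, 4↦2, 5↦1, 6↦4]  zeros at y ∈ ∅
Collecting zeros: affine points = {(2, 1), (3, 3), (4, 0)}.
Total count |C(F_7)_aff| = 3.


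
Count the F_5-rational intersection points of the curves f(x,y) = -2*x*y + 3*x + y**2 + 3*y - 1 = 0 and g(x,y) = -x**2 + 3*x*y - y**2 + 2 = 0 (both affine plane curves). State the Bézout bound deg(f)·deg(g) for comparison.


Common zeros: ∅; count = 0; Bézout bound = 4.

deg(f) = 2, deg(g) = 2, so Bézout bound = 4.
Scan x ∈ F_5. For each x, list the y ∈ F_5 with f(x, y) ≡ 0 and those with g(x, y) ≡ 0 (mod 5); the common zeros in that column are the intersection.
  x = 0: f ≡ 0 at y ∈ ∅; g ≡ 0 at y ∈ ∅; common: ∅.
  x = 1: f ≡ 0 at y ∈ ∅; g ≡ 0 at y ∈ ∅; common: ∅.
  x = 2: f ≡ 0 at y ∈ {0, 1}; g ≡ 0 at y ∈ ∅; common: ∅.
  x = 3: f ≡ 0 at y ∈ ∅; g ≡ 0 at y ∈ ∅; common: ∅.
  x = 4: f ≡ 0 at y ∈ {2, 3}; g ≡ 0 at y ∈ ∅; common: ∅.
Collecting: common zeros = ∅, so the count is 0.
Comparison with the Bézout bound: 0 ≤ 4 = deg(f)·deg(g), as expected for curves with no common component (the affine F_5-count falls short of the bound because intersections may lie at infinity, over extension fields, or carry multiplicity).


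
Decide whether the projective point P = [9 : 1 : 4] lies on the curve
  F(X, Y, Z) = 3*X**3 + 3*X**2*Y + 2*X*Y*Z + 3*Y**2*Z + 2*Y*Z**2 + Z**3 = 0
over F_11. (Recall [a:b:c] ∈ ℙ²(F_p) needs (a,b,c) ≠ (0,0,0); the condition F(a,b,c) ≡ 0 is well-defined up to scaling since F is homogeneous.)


F(9,1,4) ≡ 3 (mod 11); P is NOT on the curve.

Evaluate F(9, 1, 4) term-by-term (mod 11).
  3*X**3 ↦ 3·729·1·1 = 2187
  3*X**2*Y ↦ 3·81·1·1 = 243
  2*X*Y*Z ↦ 2·9·1·4 = 72
  3*Y**2*Z ↦ 3·1·1·4 = 12
  2*Y*Z**2 ↦ 2·1·1·16 = 32
  Z**3 ↦ 1·1·1·64 = 64
Sum: F(9, 1, 4) = (2187) + (243) + (72) + (12) + (32) + (64) = 2610.
Reducing mod 11: 2610 ≡ 3 (mod 11).
Since F(a, b, c) ≡ 3 ≠ 0 (mod 11), P does NOT lie on the curve.


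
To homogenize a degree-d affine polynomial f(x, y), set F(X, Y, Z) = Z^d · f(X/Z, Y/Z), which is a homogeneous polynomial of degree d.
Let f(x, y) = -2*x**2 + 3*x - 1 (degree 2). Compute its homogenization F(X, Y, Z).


F(X, Y, Z) = -2*X**2 + 3*X*Z - Z**2

deg(f) = 2.
Substitute x = X/Z, y = Y/Z into f, then multiply by Z^2.
  monomial -2·x^2·y^0 ↦ -2·X^2·Y^0·Z^0.
  monomial 3·x^1·y^0 ↦ 3·X^1·Y^0·Z^1.
  monomial -1·x^0·y^0 ↦ -1·X^0·Y^0·Z^2.
Collecting: F(X, Y, Z) = -2*X**2 + 3*X*Z - Z**2.


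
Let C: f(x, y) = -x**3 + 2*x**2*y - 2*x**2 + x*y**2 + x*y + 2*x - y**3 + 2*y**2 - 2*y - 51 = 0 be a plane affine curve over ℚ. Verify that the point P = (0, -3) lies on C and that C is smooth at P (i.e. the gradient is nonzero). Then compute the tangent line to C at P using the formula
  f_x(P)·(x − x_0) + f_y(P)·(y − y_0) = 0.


Tangent line at P: 8*x - 41*y - 123 = 0.

Step 1: f(0, -3) = 0, so P lies on C.
Step 2: partial derivatives
  f_x(x, y) = -3*x**2 + 4*x*y - 4*x + y**2 + y + 2, f_y(x, y) = 2*x**2 + 2*x*y + x - 3*y**2 + 4*y - 2.
  f_x(P) = 8, f_y(P) = -41 (gradient nonzero, so P is smooth).
Step 3: tangent line at P: 8·(x − 0) + -41·(y − -3) = 0.
Expanding: 8*x - 41*y - 123 = 0.


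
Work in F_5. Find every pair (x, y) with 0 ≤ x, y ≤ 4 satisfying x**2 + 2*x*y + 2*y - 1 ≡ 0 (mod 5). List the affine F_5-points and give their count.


Affine F_5-points: {(0, 3), (1, 0), (2, 2), (3, 4), (4, 0), (4, 1), (4, 2), (4, 3), (4, 4)}; count = 9.

For each of the 25 pairs (x, y) ∈ F_5², evaluate f(x, y) mod 5. Record the zeros.
  x = 0: [0↦4, 1↦1, 2↦3, 3↦0, 4↦2]  zeros at y ∈ {3}
  x = 1: [0↦0, 1↦4, 2↦3, 3↦2, 4↦1]  zeros at y ∈ {0}
  x = 2: [0↦3, 1↦4, 2↦0, 3↦1, 4↦2]  zeros at y ∈ {2}
  x = 3: [0↦3, 1↦1, 2↦4, 3↦2, 4↦0]  zeros at y ∈ {4}
  x = 4: [0↦0, 1↦0, 2↦0, 3↦0, 4↦0]  zeros at y ∈ {0, 1, 2, 3, 4}
Collecting zeros: affine points = {(0, 3), (1, 0), (2, 2), (3, 4), (4, 0), (4, 1), (4, 2), (4, 3), (4, 4)}.
Total count |C(F_5)_aff| = 9.


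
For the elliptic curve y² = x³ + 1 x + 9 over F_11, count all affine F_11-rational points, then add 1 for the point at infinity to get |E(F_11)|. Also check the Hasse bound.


Affine points = {(0, 3), (0, 8), (1, 0), (4, 0), (6, 0), (8, 1), (8, 10)}; affine count = 7; |E(F_11)| = 8.

Discriminant check: Δ ∝ 4a³ + 27b² = 4·1³ + 27·9² = 4·1 + 27·81 ≡ 2 (mod 11). Nonzero ⇒ E is nonsingular.
For each x ∈ F_11, compute rhs = x³ + 1·x + 9 mod 11, then count y ∈ F_11 with y² ≡ rhs.
  x = 0: rhs = 9, matching y values: 3, 8 (2 points).
  x = 1: rhs = 0, matching y values: 0 (1 points).
  x = 2: rhs = 8, matching y values: none (0 points).
  x = 3: rhs = 6, matching y values: none (0 points).
  x = 4: rhs = 0, matching y values: 0 (1 points).
  x = 5: rhs = 7, matching y values: none (0 points).
  x = 6: rhs = 0, matching y values: 0 (1 points).
  x = 7: rhs = 7, matching y values: none (0 points).
  x = 8: rhs = 1, matching y values: 1, 10 (2 points).
  x = 9: rhs = 10, matching y values: none (0 points).
  x = 10: rhs = 7, matching y values: none (0 points).
Total affine count: 7.
Full point count |E(F_11)| = 7 + 1 = 8.
Hasse bound: |8 − (11+1)| = |-4| = 4 ≤ 2√11 ≈ 6.6332 ✓.


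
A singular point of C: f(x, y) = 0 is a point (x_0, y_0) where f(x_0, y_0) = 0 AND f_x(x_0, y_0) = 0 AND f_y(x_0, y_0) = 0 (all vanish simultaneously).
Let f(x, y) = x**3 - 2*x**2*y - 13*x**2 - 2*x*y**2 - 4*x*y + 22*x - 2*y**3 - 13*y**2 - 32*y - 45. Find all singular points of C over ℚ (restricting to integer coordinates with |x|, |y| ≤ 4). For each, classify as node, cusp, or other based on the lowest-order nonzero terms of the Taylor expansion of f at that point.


Singular points: {(2, -3)}; classification: node.

Compute partial derivatives:
  f_x = 3*x**2 - 4*x*y - 26*x - 2*y**2 - 4*y + 22.
  f_y = -2*x**2 - 4*x*y - 4*x - 6*y**2 - 26*y - 32.
Scan x_0 ∈ {−4, ..., 4}. For each x_0, f_y(x_0, y) is a polynomial in y; find its integer roots y ∈ {−4, ..., 4}, then test f_x and f at those candidates.
  x = -4: f_y(-4, y) = -6*y**2 - 10*y - 48; no integer root y with |y| ≤ 4.
  x = -3: f_y(-3, y) = -6*y**2 - 14*y - 38; no integer root y with |y| ≤ 4.
  x = -2: f_y(-2, y) = -6*y**2 - 18*y - 32; no integer root y with |y| ≤ 4.
  x = -1: f_y(-1, y) = -6*y**2 - 22*y - 30; no integer root y with |y| ≤ 4.
  x = 0: f_y(0, y) = -6*y**2 - 26*y - 32; no integer root y with |y| ≤ 4.
  x = 1: f_y(1, y) = -6*y**2 - 30*y - 38; no integer root y with |y| ≤ 4.
  x = 2: f_y(2, y) = -6*y**2 - 34*y - 48; vanishes at y ∈ {-3}. (2, -3): f_x = 0, f = 0 — SINGULAR.
  x = 3: f_y(3, y) = -6*y**2 - 38*y - 62; no integer root y with |y| ≤ 4.
  x = 4: f_y(4, y) = -6*y**2 - 42*y - 80; no integer root y with |y| ≤ 4.
Only singular point on the grid: (2, -3).
Classify: substitute x = 2 + u, y = -3 + v and expand: f = u**3 - 2*u**2*v - u**2 - 2*u*v**2 - 2*v**3 + v**2.
No constant or linear terms (consistent with a singular point). Quadratic part: -u**2 + v**2. Cubic part: u**3 - 2*u**2*v - 2*u*v**2 - 2*v**3.
The quadratic part v**2 - u**2 = (v − u)(v + u) splits into two distinct linear factors, so there are two distinct tangent lines y − -3 = ±(x − 2) — this is a node (ordinary double point).
Classification: node.


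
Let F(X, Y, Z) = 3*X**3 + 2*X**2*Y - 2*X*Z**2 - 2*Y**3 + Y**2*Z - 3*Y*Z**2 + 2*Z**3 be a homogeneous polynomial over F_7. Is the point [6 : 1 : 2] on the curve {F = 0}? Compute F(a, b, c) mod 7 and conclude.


F(6,1,2) ≡ 4 (mod 7); P is NOT on the curve.

Evaluate F(6, 1, 2) term-by-term (mod 7).
  3*X**3 ↦ 3·216·1·1 = 648
  2*X**2*Y ↦ 2·36·1·1 = 72
  -2*X*Z**2 ↦ -2·6·1·4 = -48
  -2*Y**3 ↦ -2·1·1·1 = -2
  Y**2*Z ↦ 1·1·1·2 = 2
  -3*Y*Z**2 ↦ -3·1·1·4 = -12
  2*Z**3 ↦ 2·1·1·8 = 16
Sum: F(6, 1, 2) = (648) + (72) + (-48) + (-2) + (2) + (-12) + (16) = 676.
Reducing mod 7: 676 ≡ 4 (mod 7).
Since F(a, b, c) ≡ 4 ≠ 0 (mod 7), P does NOT lie on the curve.


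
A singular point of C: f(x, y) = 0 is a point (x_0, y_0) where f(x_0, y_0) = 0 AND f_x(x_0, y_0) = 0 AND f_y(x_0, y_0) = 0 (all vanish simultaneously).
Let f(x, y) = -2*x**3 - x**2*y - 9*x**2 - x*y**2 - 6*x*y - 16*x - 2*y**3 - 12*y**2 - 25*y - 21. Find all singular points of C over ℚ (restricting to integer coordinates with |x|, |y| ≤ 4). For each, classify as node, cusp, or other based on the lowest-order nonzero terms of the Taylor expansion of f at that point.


Singular points: {(-1, -2)}; classification: node.

Compute partial derivatives:
  f_x = -6*x**2 - 2*x*y - 18*x - y**2 - 6*y - 16.
  f_y = -x**2 - 2*x*y - 6*x - 6*y**2 - 24*y - 25.
Scan x_0 ∈ {−4, ..., 4}. For each x_0, f_y(x_0, y) is a polynomial in y; find its integer roots y ∈ {−4, ..., 4}, then test f_x and f at those candidates.
  x = -4: f_y(-4, y) = -6*y**2 - 16*y - 17; no integer root y with |y| ≤ 4.
  x = -3: f_y(-3, y) = -6*y**2 - 18*y - 16; no integer root y with |y| ≤ 4.
  x = -2: f_y(-2, y) = -6*y**2 - 20*y - 17; no integer root y with |y| ≤ 4.
  x = -1: f_y(-1, y) = -6*y**2 - 22*y - 20; vanishes at y ∈ {-2}. (-1, -2): f_x = 0, f = 0 — SINGULAR.
  x = 0: f_y(0, y) = -6*y**2 - 24*y - 25; no integer root y with |y| ≤ 4.
  x = 1: f_y(1, y) = -6*y**2 - 26*y - 32; no integer root y with |y| ≤ 4.
  x = 2: f_y(2, y) = -6*y**2 - 28*y - 41; no integer root y with |y| ≤ 4.
  x = 3: f_y(3, y) = -6*y**2 - 30*y - 52; no integer root y with |y| ≤ 4.
  x = 4: f_y(4, y) = -6*y**2 - 32*y - 65; no integer root y with |y| ≤ 4.
Only singular point on the grid: (-1, -2).
Classify: substitute x = -1 + u, y = -2 + v and expand: f = -2*u**3 - u**2*v - u**2 - u*v**2 - 2*v**3 + v**2.
No constant or linear terms (consistent with a singular point). Quadratic part: -u**2 + v**2. Cubic part: -2*u**3 - u**2*v - u*v**2 - 2*v**3.
The quadratic part v**2 - u**2 = (v − u)(v + u) splits into two distinct linear factors, so there are two distinct tangent lines y − -2 = ±(x − -1) — this is a node (ordinary double point).
Classification: node.


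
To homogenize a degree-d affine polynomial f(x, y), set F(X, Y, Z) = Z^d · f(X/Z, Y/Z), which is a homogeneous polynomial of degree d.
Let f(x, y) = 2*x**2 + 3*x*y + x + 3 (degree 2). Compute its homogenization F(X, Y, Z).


F(X, Y, Z) = 2*X**2 + 3*X*Y + X*Z + 3*Z**2

deg(f) = 2.
Substitute x = X/Z, y = Y/Z into f, then multiply by Z^2.
  monomial 2·x^2·y^0 ↦ 2·X^2·Y^0·Z^0.
  monomial 3·x^1·y^1 ↦ 3·X^1·Y^1·Z^0.
  monomial 1·x^1·y^0 ↦ 1·X^1·Y^0·Z^1.
  monomial 3·x^0·y^0 ↦ 3·X^0·Y^0·Z^2.
Collecting: F(X, Y, Z) = 2*X**2 + 3*X*Y + X*Z + 3*Z**2.


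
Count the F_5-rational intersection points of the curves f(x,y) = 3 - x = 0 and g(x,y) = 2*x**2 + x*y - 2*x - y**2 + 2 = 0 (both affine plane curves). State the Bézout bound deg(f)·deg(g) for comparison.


Common zeros: {(3, 4)}; count = 1; Bézout bound = 2.

deg(f) = 1, deg(g) = 2, so Bézout bound = 2.
Scan x ∈ F_5. For each x, list the y ∈ F_5 with f(x, y) ≡ 0 and those with g(x, y) ≡ 0 (mod 5); the common zeros in that column are the intersection.
  x = 0: f ≡ 0 at y ∈ ∅; g ≡ 0 at y ∈ ∅; common: ∅.
  x = 1: f ≡ 0 at y ∈ ∅; g ≡ 0 at y ∈ {2, 4}; common: ∅.
  x = 2: f ≡ 0 at y ∈ ∅; g ≡ 0 at y ∈ ∅; common: ∅.
  x = 3: f ≡ 0 at y ∈ {0, 1, 2, 3, 4}; g ≡ 0 at y ∈ {4}; common: {4}.
  x = 4: f ≡ 0 at y ∈ ∅; g ≡ 0 at y ∈ {2}; common: ∅.
Collecting: common zeros = {(3, 4)}, so the count is 1.
Comparison with the Bézout bound: 1 ≤ 2 = deg(f)·deg(g), as expected for curves with no common component (the affine F_5-count falls short of the bound because intersections may lie at infinity, over extension fields, or carry multiplicity).


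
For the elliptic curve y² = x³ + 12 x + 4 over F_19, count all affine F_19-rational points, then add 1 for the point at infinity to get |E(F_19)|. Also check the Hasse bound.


Affine points = {(0, 2), (0, 17), (1, 6), (1, 13), (2, 6), (2, 13), (6, 8), (6, 11), (8, 2), (8, 17), (9, 9), (9, 10), (11, 2), (11, 17), (13, 1), (13, 18), (14, 3), (14, 16), (15, 5), (15, 14), (16, 6), (16, 13)}; affine count = 22; |E(F_19)| = 23.

Discriminant check: Δ ∝ 4a³ + 27b² = 4·12³ + 27·4² = 4·1728 + 27·16 ≡ 10 (mod 19). Nonzero ⇒ E is nonsingular.
For each x ∈ F_19, compute rhs = x³ + 12·x + 4 mod 19, then count y ∈ F_19 with y² ≡ rhs.
  x = 0: rhs = 4, matching y values: 2, 17 (2 points).
  x = 1: rhs = 17, matching y values: 6, 13 (2 points).
  x = 2: rhs = 17, matching y values: 6, 13 (2 points).
  x = 3: rhs = 10, matching y values: none (0 points).
  x = 4: rhs = 2, matching y values: none (0 points).
  x = 5: rhs = 18, matching y values: none (0 points).
  x = 6: rhs = 7, matching y values: 8, 11 (2 points).
  x = 7: rhs = 13, matching y values: none (0 points).
  x = 8: rhs = 4, matching y values: 2, 17 (2 points).
  x = 9: rhs = 5, matching y values: 9, 10 (2 points).
  x = 10: rhs = 3, matching y values: none (0 points).
  x = 11: rhs = 4, matching y values: 2, 17 (2 points).
  x = 12: rhs = 14, matching y values: none (0 points).
  x = 13: rhs = 1, matching y values: 1, 18 (2 points).
  x = 14: rhs = 9, matching y values: 3, 16 (2 points).
  x = 15: rhs = 6, matching y values: 5, 14 (2 points).
  x = 16: rhs = 17, matching y values: 6, 13 (2 points).
  x = 17: rhs = 10, matching y values: none (0 points).
  x = 18: rhs = 10, matching y values: none (0 points).
Total affine count: 22.
Full point count |E(F_19)| = 22 + 1 = 23.
Hasse bound: |23 − (19+1)| = |3| = 3 ≤ 2√19 ≈ 8.7178 ✓.


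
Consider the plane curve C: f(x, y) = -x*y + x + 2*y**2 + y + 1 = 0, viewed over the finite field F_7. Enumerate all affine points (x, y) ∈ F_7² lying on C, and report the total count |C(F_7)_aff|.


Affine F_7-points: {(0, 5), (3, 4), (4, 2), (4, 3), (6, 0), (6, 6)}; count = 6.

For each of the 49 pairs (x, y) ∈ F_7², evaluate f(x, y) mod 7. Record the zeros.
  x = 0: [0↦1, 1↦4, 2↦4, 3↦1, 4↦2, 5↦0, 6↦2]  zeros at y ∈ {5}
  x = 1: [0↦2, 1↦4, 2↦3, 3↦6, 4↦6, 5↦3, 6↦4]  zeros at y ∈ ∅
  x = 2: [0↦3, 1↦4, 2↦2, 3↦4, 4↦3, 5↦6, 6↦6]  zeros at y ∈ ∅
  x = 3: [0↦4, 1↦4, 2↦1, 3↦2, 4↦0, 5↦2, 6↦1]  zeros at y ∈ {4}
  x = 4: [0↦5, 1↦4, 2↦0, 3↦0, 4↦4, 5↦5, 6↦3]  zeros at y ∈ {2, 3}
  x = 5: [0↦6, 1↦4, 2↦6, 3↦5, 4↦1, 5↦1, 6↦5]  zeros at y ∈ ∅
  x = 6: [0↦0, 1↦4, 2↦5, 3↦3, 4↦5, 5↦4, 6↦0]  zeros at y ∈ {0, 6}
Collecting zeros: affine points = {(0, 5), (3, 4), (4, 2), (4, 3), (6, 0), (6, 6)}.
Total count |C(F_7)_aff| = 6.


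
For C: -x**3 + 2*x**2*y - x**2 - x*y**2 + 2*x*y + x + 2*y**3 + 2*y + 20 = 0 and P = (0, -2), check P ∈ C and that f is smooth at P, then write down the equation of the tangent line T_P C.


Tangent line at P: -7*x + 26*y + 52 = 0.

Step 1: f(0, -2) = 0, so P lies on C.
Step 2: partial derivatives
  f_x(x, y) = -3*x**2 + 4*x*y - 2*x - y**2 + 2*y + 1, f_y(x, y) = 2*x**2 - 2*x*y + 2*x + 6*y**2 + 2.
  f_x(P) = -7, f_y(P) = 26 (gradient nonzero, so P is smooth).
Step 3: tangent line at P: -7·(x − 0) + 26·(y − -2) = 0.
Expanding: -7*x + 26*y + 52 = 0.


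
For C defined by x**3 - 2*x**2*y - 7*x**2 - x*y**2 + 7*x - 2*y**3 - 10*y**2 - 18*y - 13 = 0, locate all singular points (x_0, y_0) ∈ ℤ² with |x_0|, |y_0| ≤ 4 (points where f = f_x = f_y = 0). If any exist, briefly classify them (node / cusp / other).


Singular points: {(1, -2)}; classification: cusp.

Compute partial derivatives:
  f_x = 3*x**2 - 4*x*y - 14*x - y**2 + 7.
  f_y = -2*x**2 - 2*x*y - 6*y**2 - 20*y - 18.
Scan x_0 ∈ {−4, ..., 4}. For each x_0, f_y(x_0, y) is a polynomial in y; find its integer roots y ∈ {−4, ..., 4}, then test f_x and f at those candidates.
  x = -4: f_y(-4, y) = -6*y**2 - 12*y - 50; no integer root y with |y| ≤ 4.
  x = -3: f_y(-3, y) = -6*y**2 - 14*y - 36; no integer root y with |y| ≤ 4.
  x = -2: f_y(-2, y) = -6*y**2 - 16*y - 26; no integer root y with |y| ≤ 4.
  x = -1: f_y(-1, y) = -6*y**2 - 18*y - 20; no integer root y with |y| ≤ 4.
  x = 0: f_y(0, y) = -6*y**2 - 20*y - 18; no integer root y with |y| ≤ 4.
  x = 1: f_y(1, y) = -6*y**2 - 22*y - 20; vanishes at y ∈ {-2}. (1, -2): f_x = 0, f = 0 — SINGULAR.
  x = 2: f_y(2, y) = -6*y**2 - 24*y - 26; no integer root y with |y| ≤ 4.
  x = 3: f_y(3, y) = -6*y**2 - 26*y - 36; no integer root y with |y| ≤ 4.
  x = 4: f_y(4, y) = -6*y**2 - 28*y - 50; no integer root y with |y| ≤ 4.
Only singular point on the grid: (1, -2).
Classify: substitute x = 1 + u, y = -2 + v and expand: f = u**3 - 2*u**2*v - u*v**2 - 2*v**3 + v**2.
No constant or linear terms (consistent with a singular point). Quadratic part: v**2. Cubic part: u**3 - 2*u**2*v - u*v**2 - 2*v**3.
The quadratic part v**2 is a perfect square, so there is a single (double) tangent line v = 0, i.e. y = -2. Restricting the cubic part to that line (v = 0) leaves u**3 ≠ 0, so f is not divisible by v and the branch is v² ≈ -u**3 to lowest order — this is a cusp.
Classification: cusp.


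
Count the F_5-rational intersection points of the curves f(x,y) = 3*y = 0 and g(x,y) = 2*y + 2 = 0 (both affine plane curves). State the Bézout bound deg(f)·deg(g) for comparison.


Common zeros: ∅; count = 0; Bézout bound = 1.

deg(f) = 1, deg(g) = 1, so Bézout bound = 1.
Scan x ∈ F_5. For each x, list the y ∈ F_5 with f(x, y) ≡ 0 and those with g(x, y) ≡ 0 (mod 5); the common zeros in that column are the intersection.
  x = 0: f ≡ 0 at y ∈ {0}; g ≡ 0 at y ∈ {4}; common: ∅.
  x = 1: f ≡ 0 at y ∈ {0}; g ≡ 0 at y ∈ {4}; common: ∅.
  x = 2: f ≡ 0 at y ∈ {0}; g ≡ 0 at y ∈ {4}; common: ∅.
  x = 3: f ≡ 0 at y ∈ {0}; g ≡ 0 at y ∈ {4}; common: ∅.
  x = 4: f ≡ 0 at y ∈ {0}; g ≡ 0 at y ∈ {4}; common: ∅.
Collecting: common zeros = ∅, so the count is 0.
Comparison with the Bézout bound: 0 ≤ 1 = deg(f)·deg(g), as expected for curves with no common component (the affine F_5-count falls short of the bound because intersections may lie at infinity, over extension fields, or carry multiplicity).


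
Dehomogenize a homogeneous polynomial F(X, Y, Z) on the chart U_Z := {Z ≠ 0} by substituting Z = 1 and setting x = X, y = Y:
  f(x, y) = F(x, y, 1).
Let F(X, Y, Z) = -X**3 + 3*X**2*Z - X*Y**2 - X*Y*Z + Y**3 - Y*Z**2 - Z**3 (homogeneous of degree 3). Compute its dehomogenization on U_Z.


f(x, y) = -x**3 + 3*x**2 - x*y**2 - x*y + y**3 - y - 1

On U_Z we set Z = 1. Each monomial c·X^i·Y^j·Z^k in F becomes c·x^i·y^j·1^k = c·x^i·y^j.
Substituting Z = 1: F(X, Y, 1) = -x**3 + 3*x**2 - x*y**2 - x*y + y**3 - y - 1.
Note: deg(f) ≤ deg(F) = 3; strict inequality happens when F is divisible by Z (lost terms).


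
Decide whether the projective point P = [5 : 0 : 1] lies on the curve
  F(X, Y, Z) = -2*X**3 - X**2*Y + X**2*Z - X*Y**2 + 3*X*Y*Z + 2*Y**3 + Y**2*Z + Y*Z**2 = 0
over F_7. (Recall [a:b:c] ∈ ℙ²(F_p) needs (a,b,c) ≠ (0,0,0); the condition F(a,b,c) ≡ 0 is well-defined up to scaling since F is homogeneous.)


F(5,0,1) ≡ 6 (mod 7); P is NOT on the curve.

Evaluate F(5, 0, 1) term-by-term (mod 7).
  -2*X**3 ↦ -2·125·1·1 = -250
  -X**2*Y ↦ -1·25·0·1 = 0
  X**2*Z ↦ 1·25·1·1 = 25
  -X*Y**2 ↦ -1·5·0·1 = 0
  3*X*Y*Z ↦ 3·5·0·1 = 0
  2*Y**3 ↦ 2·1·0·1 = 0
  Y**2*Z ↦ 1·1·0·1 = 0
  Y*Z**2 ↦ 1·1·0·1 = 0
Sum: F(5, 0, 1) = (-250) + (0) + (25) + (0) + (0) + (0) + (0) + (0) = -225.
Reducing mod 7: -225 ≡ 6 (mod 7).
Since F(a, b, c) ≡ 6 ≠ 0 (mod 7), P does NOT lie on the curve.


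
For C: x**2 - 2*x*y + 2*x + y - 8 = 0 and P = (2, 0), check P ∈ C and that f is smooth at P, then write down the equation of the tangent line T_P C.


Tangent line at P: 6*x - 3*y - 12 = 0.

Step 1: f(2, 0) = 0, so P lies on C.
Step 2: partial derivatives
  f_x(x, y) = 2*x - 2*y + 2, f_y(x, y) = 1 - 2*x.
  f_x(P) = 6, f_y(P) = -3 (gradient nonzero, so P is smooth).
Step 3: tangent line at P: 6·(x − 2) + -3·(y − 0) = 0.
Expanding: 6*x - 3*y - 12 = 0.


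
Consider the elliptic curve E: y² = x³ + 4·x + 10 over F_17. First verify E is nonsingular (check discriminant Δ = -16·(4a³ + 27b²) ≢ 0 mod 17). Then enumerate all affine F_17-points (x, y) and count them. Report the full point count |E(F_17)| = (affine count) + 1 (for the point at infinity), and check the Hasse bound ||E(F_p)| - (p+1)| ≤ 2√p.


Affine points = {(1, 7), (1, 10), (2, 3), (2, 14), (3, 7), (3, 10), (5, 6), (5, 11), (10, 8), (10, 9), (11, 5), (11, 12), (12, 1), (12, 16), (13, 7), (13, 10)}; affine count = 16; |E(F_17)| = 17.

Discriminant check: Δ ∝ 4a³ + 27b² = 4·4³ + 27·10² = 4·64 + 27·100 ≡ 15 (mod 17). Nonzero ⇒ E is nonsingular.
For each x ∈ F_17, compute rhs = x³ + 4·x + 10 mod 17, then count y ∈ F_17 with y² ≡ rhs.
  x = 0: rhs = 10, matching y values: none (0 points).
  x = 1: rhs = 15, matching y values: 7, 10 (2 points).
  x = 2: rhs = 9, matching y values: 3, 14 (2 points).
  x = 3: rhs = 15, matching y values: 7, 10 (2 points).
  x = 4: rhs = 5, matching y values: none (0 points).
  x = 5: rhs = 2, matching y values: 6, 11 (2 points).
  x = 6: rhs = 12, matching y values: none (0 points).
  x = 7: rhs = 7, matching y values: none (0 points).
  x = 8: rhs = 10, matching y values: none (0 points).
  x = 9: rhs = 10, matching y values: none (0 points).
  x = 10: rhs = 13, matching y values: 8, 9 (2 points).
  x = 11: rhs = 8, matching y values: 5, 12 (2 points).
  x = 12: rhs = 1, matching y values: 1, 16 (2 points).
  x = 13: rhs = 15, matching y values: 7, 10 (2 points).
  x = 14: rhs = 5, matching y values: none (0 points).
  x = 15: rhs = 11, matching y values: none (0 points).
  x = 16: rhs = 5, matching y values: none (0 points).
Total affine count: 16.
Full point count |E(F_17)| = 16 + 1 = 17.
Hasse bound: |17 − (17+1)| = |-1| = 1 ≤ 2√17 ≈ 8.2462 ✓.


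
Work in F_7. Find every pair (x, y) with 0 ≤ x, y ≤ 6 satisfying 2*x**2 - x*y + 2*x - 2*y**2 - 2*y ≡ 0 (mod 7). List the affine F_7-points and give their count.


Affine F_7-points: {(0, 0), (0, 6), (2, 6), (3, 4), (5, 3), (5, 4), (6, 0), (6, 3)}; count = 8.

For each of the 49 pairs (x, y) ∈ F_7², evaluate f(x, y) mod 7. Record the zeros.
  x = 0: [0↦0, 1↦3, 2↦2, 3↦4, 4↦2, 5↦3, 6↦0]  zeros at y ∈ {0, 6}
  x = 1: [0↦4, 1↦6, 2↦4, 3↦5, 4↦2, 5↦2, 6↦5]  zeros at y ∈ ∅
  x = 2: [0↦5, 1↦6, 2↦3, 3↦3, 4↦6, 5↦5, 6↦0]  zeros at y ∈ {6}
  x = 3: [0↦3, 1↦3, 2↦6, 3↦5, 4↦0, 5↦5, 6↦6]  zeros at y ∈ {4}
  x = 4: [0↦5, 1↦4, 2↦6, 3↦4, 4↦5, 5↦2, 6↦2]  zeros at y ∈ ∅
  x = 5: [0↦4, 1↦2, 2↦3, 3↦0, 4↦0, 5↦3, 6↦2]  zeros at y ∈ {3, 4}
  x = 6: [0↦0, 1↦4, 2↦4, 3↦0, 4↦6, 5↦1, 6↦6]  zeros at y ∈ {0, 3}
Collecting zeros: affine points = {(0, 0), (0, 6), (2, 6), (3, 4), (5, 3), (5, 4), (6, 0), (6, 3)}.
Total count |C(F_7)_aff| = 8.


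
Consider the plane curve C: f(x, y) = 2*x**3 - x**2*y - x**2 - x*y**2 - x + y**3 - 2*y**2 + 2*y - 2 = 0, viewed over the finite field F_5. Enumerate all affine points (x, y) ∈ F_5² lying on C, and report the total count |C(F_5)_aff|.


Affine F_5-points: {(2, 4), (3, 0)}; count = 2.

For each of the 25 pairs (x, y) ∈ F_5², evaluate f(x, y) mod 5. Record the zeros.
  x = 0: [0↦3, 1↦4, 2↦2, 3↦3, 4↦3]  zeros at y ∈ ∅
  x = 1: [0↦3, 1↦2, 2↦1, 3↦1, 4↦3]  zeros at y ∈ ∅
  x = 2: [0↦3, 1↦3, 2↦1, 3↦3, 4↦0]  zeros at y ∈ {4}
  x = 3: [0↦0, 1↦4, 2↦4, 3↦1, 4↦1]  zeros at y ∈ {0}
  x = 4: [0↦1, 1↦2, 2↦2, 3↦2, 4↦3]  zeros at y ∈ ∅
Collecting zeros: affine points = {(2, 4), (3, 0)}.
Total count |C(F_5)_aff| = 2.


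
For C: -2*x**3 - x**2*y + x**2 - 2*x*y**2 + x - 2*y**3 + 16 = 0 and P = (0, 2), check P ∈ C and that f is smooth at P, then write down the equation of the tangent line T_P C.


Tangent line at P: -7*x - 24*y + 48 = 0.

Step 1: f(0, 2) = 0, so P lies on C.
Step 2: partial derivatives
  f_x(x, y) = -6*x**2 - 2*x*y + 2*x - 2*y**2 + 1, f_y(x, y) = -x**2 - 4*x*y - 6*y**2.
  f_x(P) = -7, f_y(P) = -24 (gradient nonzero, so P is smooth).
Step 3: tangent line at P: -7·(x − 0) + -24·(y − 2) = 0.
Expanding: -7*x - 24*y + 48 = 0.


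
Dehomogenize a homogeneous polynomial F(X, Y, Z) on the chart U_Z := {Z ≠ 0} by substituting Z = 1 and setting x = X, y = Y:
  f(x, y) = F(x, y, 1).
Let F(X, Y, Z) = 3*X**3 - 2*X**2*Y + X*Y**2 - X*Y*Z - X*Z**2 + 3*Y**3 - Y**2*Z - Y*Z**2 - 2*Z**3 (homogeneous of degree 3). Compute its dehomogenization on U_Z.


f(x, y) = 3*x**3 - 2*x**2*y + x*y**2 - x*y - x + 3*y**3 - y**2 - y - 2

On U_Z we set Z = 1. Each monomial c·X^i·Y^j·Z^k in F becomes c·x^i·y^j·1^k = c·x^i·y^j.
Substituting Z = 1: F(X, Y, 1) = 3*x**3 - 2*x**2*y + x*y**2 - x*y - x + 3*y**3 - y**2 - y - 2.
Note: deg(f) ≤ deg(F) = 3; strict inequality happens when F is divisible by Z (lost terms).
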